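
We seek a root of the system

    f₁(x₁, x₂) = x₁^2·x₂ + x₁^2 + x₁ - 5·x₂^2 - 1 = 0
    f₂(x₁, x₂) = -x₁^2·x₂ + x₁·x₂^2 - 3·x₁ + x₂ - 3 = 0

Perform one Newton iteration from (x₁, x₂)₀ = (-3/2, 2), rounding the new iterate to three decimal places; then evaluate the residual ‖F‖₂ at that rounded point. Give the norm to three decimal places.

4.297

At (-3/2, 2): F = (-15.750, -7.000).
Jacobian J = [[2·x₁·x₂ + 2·x₁ + 1, x₁^2 - 10·x₂], [-2·x₁·x₂ + x₂^2 - 3, -x₁^2 + 2·x₁·x₂ + 1]].
At the point, J = [[-8.000, -17.750], [7.000, -7.250]] (det J = 182.250).
Solving J·Δ = −F gives Δ = (0.055, -0.912).
Then the next iterate is (x₁, x₂)₁ = (-1.445, 1.088).
Re-evaluating at (-1.445, 1.088): F = (-4.00392, -1.55928), so ‖F‖₂ = 4.297.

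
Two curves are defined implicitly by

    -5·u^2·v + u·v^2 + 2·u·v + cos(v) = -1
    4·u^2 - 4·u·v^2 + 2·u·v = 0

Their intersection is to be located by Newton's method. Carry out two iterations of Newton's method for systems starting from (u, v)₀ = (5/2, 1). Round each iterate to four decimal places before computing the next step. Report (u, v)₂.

At (5/2, 1): F = (-22.209698, 20.0000).
Jacobian J = [[-10·u·v + v^2 + 2·v, -5·u^2 + 2·u·v + 2·u - sin(v)], [8·u - 4·v^2 + 2·v, -8·u·v + 2·u]].
At the point, J = [[-22.0000, -22.091471], [18.0000, -15.0000]] (det J = 727.646478).
Solving J·Δ = −F gives Δ = (-1.0650, 0.0553).
Then the next iterate is (u, v)₁ = (1.4350, 1.0553).
Round to (1.4350, 1.0553) and repeat: F = (-4.745724, 4.873214), J = [[-11.919297, -5.267462], [9.135968, -9.244844]].
Δ = (-0.4393, 0.0930), so (u, v)₂ = (0.9957, 1.1483).

(0.9957, 1.1483)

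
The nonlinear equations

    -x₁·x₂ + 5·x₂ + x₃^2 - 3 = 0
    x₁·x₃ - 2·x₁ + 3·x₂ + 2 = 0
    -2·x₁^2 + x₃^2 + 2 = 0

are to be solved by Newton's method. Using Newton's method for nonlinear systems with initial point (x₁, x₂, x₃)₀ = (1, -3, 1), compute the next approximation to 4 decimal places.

At (1, -3, 1): F = (-14.0000, -8.0000, 1.0000).
Jacobian J = [[-x₂, -x₁ + 5, 2·x₃], [x₃ - 2, 3, x₁], [-4·x₁, 0, 2·x₃]].
At the point, J = [[3.0000, 4.0000, 2.0000], [-1.0000, 3.0000, 1.0000], [-4.0000, 0.0000, 2.0000]] (det J = 34.0000).
Solving J·Δ = −F gives Δ = (0.6471, 2.6176, 0.7941).
Then the next iterate is (x₁, x₂, x₃)₁ = (1.6471, -0.3824, 1.7941).

(1.6471, -0.3824, 1.7941)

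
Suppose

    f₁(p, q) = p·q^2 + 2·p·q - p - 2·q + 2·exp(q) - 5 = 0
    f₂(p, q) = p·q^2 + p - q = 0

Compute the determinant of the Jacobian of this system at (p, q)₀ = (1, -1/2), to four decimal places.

J = [[q^2 + 2·q - 1, 2·p·q + 2·p + 2·exp(q) - 2], [q^2 + 1, 2·p·q - 1]].
At the point, J = [[-1.7500, 0.213061], [1.2500, -2.0000]].
det J = 3.2337.

3.2337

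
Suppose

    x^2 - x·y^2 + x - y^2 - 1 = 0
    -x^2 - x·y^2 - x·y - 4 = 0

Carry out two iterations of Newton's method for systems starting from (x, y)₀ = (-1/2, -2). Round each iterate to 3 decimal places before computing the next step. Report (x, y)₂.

(-1.313, -2.834)

At (-1/2, -2): F = (-3.250, -3.250).
Jacobian J = [[2·x - y^2 + 1, -2·x·y - 2·y], [-2·x - y^2 - y, -2·x·y - x]].
At the point, J = [[-4.000, 2.000], [-1.000, -1.500]] (det J = 8.000).
Solving J·Δ = −F gives Δ = (-1.422, -1.219).
Then the next iterate is (x, y)₁ = (-1.922, -3.219).
Round to (-1.922, -3.219) and repeat: F = (10.32581, 6.03469), J = [[-13.20596, -5.93584], [-3.29896, -10.45184]].
Δ = (0.609, 0.385), so (x, y)₂ = (-1.313, -2.834).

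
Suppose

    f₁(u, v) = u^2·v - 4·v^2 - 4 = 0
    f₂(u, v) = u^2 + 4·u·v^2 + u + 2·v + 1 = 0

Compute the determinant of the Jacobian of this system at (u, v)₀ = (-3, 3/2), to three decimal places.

J = [[2·u·v, u^2 - 8·v], [2·u + 4·v^2 + 1, 8·u·v + 2]].
At the point, J = [[-9.000, -3.000], [4.000, -34.000]].
det J = 318.000.

318.000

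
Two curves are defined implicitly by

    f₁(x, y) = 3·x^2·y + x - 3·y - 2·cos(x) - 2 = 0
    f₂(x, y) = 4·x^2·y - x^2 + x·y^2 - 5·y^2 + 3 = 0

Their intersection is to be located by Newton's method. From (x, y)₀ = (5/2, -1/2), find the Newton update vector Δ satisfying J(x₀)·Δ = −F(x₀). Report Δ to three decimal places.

(-1.147, -0.020)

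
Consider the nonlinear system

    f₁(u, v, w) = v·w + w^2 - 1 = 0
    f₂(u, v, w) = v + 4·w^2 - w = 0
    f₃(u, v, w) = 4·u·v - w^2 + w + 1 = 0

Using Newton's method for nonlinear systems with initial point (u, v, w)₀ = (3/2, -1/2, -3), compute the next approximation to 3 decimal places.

(-0.601, -0.656, -1.466)

At (3/2, -1/2, -3): F = (9.500, 38.500, -14.000).
Jacobian J = [[0, w, v + 2·w], [0, 1, 8·w - 1], [4·v, 4·u, -2·w + 1]].
At the point, J = [[0.000, -3.000, -6.500], [0.000, 1.000, -25.000], [-2.000, 6.000, 7.000]] (det J = -163.000).
Solving J·Δ = −F gives Δ = (-2.101, -0.156, 1.534).
Then the next iterate is (u, v, w)₁ = (-0.601, -0.656, -1.466).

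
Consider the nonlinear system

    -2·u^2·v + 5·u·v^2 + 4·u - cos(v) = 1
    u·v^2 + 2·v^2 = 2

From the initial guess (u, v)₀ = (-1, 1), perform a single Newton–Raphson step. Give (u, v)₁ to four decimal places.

(-0.0247, 1.0124)

At (-1, 1): F = (-12.540302, -1.0000).
Jacobian J = [[-4·u·v + 5·v^2 + 4, -2·u^2 + 10·u·v + sin(v)], [v^2, 2·u·v + 4·v]].
At the point, J = [[13.0000, -11.158529], [1.0000, 2.0000]] (det J = 37.158529).
Solving J·Δ = −F gives Δ = (0.9753, 0.0124).
Then the next iterate is (u, v)₁ = (-0.0247, 1.0124).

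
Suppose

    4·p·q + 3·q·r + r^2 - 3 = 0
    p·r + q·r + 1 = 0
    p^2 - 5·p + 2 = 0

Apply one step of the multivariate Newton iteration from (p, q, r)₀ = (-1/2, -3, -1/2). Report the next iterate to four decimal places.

At (-1/2, -3, -1/2): F = (7.7500, 2.7500, 4.7500).
Jacobian J = [[4·q, 4·p + 3·r, 3·q + 2·r], [r, r, p + q], [2·p - 5, 0, 0]].
At the point, J = [[-12.0000, -3.5000, -10.0000], [-0.5000, -0.5000, -3.5000], [-6.0000, 0.0000, 0.0000]] (det J = -43.5000).
Solving J·Δ = −F gives Δ = (0.7917, -4.0920, 1.2572).
Then the next iterate is (p, q, r)₁ = (0.2917, -7.0920, 0.7572).

(0.2917, -7.0920, 0.7572)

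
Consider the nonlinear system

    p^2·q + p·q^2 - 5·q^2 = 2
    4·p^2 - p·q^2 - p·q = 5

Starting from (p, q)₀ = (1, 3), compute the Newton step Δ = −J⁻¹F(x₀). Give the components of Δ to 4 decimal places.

(-0.2741, -1.7005)

At (1, 3): F = (-35.0000, -13.0000).
Jacobian J = [[2·p·q + q^2, p^2 + 2·p·q - 10·q], [8·p - q^2 - q, -2·p·q - p]].
At the point, J = [[15.0000, -23.0000], [-4.0000, -7.0000]] (det J = -197.0000).
Solving J·Δ = −F gives Δ = (-0.2741, -1.7005).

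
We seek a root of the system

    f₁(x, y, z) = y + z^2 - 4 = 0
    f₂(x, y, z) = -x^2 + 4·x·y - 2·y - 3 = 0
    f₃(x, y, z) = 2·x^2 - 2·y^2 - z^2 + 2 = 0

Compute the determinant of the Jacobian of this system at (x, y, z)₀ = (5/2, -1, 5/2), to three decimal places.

J = [[0, 1, 2·z], [-2·x + 4·y, 4·x - 2, 0], [4·x, -4·y, -2·z]].
At the point, J = [[0.000, 1.000, 5.000], [-9.000, 8.000, 0.000], [10.000, 4.000, -5.000]].
det J = -625.000.

-625.000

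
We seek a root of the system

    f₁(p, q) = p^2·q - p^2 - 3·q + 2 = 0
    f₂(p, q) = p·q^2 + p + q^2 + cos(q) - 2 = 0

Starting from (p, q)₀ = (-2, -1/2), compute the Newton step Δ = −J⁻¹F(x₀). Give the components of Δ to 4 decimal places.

(0.0428, 2.2434)

At (-2, -1/2): F = (-2.5000, -3.372417).
Jacobian J = [[2·p·q - 2·p, p^2 - 3], [q^2 + 1, 2·p·q + 2·q - sin(q)]].
At the point, J = [[6.0000, 1.0000], [1.2500, 1.479426]] (det J = 7.626553).
Solving J·Δ = −F gives Δ = (0.0428, 2.2434).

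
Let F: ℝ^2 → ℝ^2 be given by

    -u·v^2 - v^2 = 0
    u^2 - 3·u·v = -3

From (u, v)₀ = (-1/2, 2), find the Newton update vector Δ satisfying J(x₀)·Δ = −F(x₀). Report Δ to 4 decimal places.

At (-1/2, 2): F = (-2.0000, 6.2500).
Jacobian J = [[-v^2, -2·u·v - 2·v], [2·u - 3·v, -3·u]].
At the point, J = [[-4.0000, -2.0000], [-7.0000, 1.5000]] (det J = -20.0000).
Solving J·Δ = −F gives Δ = (0.4750, -1.9500).

(0.4750, -1.9500)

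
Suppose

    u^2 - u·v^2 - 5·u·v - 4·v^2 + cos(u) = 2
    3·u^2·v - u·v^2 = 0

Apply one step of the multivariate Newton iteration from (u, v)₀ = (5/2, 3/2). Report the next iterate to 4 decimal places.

(1.8479, 0.6738)

At (5/2, 3/2): F = (-29.926144, 22.5000).
Jacobian J = [[2·u - v^2 - 5·v - sin(u), -2·u·v - 5·u - 8·v], [6·u·v - v^2, 3·u^2 - 2·u·v]].
At the point, J = [[-5.348472, -32.0000], [20.2500, 11.2500]] (det J = 587.829688).
Solving J·Δ = −F gives Δ = (-0.6521, -0.8262).
Then the next iterate is (u, v)₁ = (1.8479, 0.6738).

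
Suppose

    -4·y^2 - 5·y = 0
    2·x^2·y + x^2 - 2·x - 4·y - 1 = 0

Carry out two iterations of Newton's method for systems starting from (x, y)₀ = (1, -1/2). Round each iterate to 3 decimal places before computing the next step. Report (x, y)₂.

At (1, -1/2): F = (1.500, -1.000).
Jacobian J = [[0, -8·y - 5], [4·x·y + 2·x - 2, 2·x^2 - 4]].
At the point, J = [[0.000, -1.000], [-2.000, -2.000]] (det J = -2.000).
Solving J·Δ = −F gives Δ = (-2.000, 1.500).
Then the next iterate is (x, y)₁ = (-1.000, 1.000).
Round to (-1.000, 1.000) and repeat: F = (-9.000, 0.000), J = [[0.000, -13.000], [-8.000, -2.000]].
Δ = (0.173, -0.692), so (x, y)₂ = (-0.827, 0.308).

(-0.827, 0.308)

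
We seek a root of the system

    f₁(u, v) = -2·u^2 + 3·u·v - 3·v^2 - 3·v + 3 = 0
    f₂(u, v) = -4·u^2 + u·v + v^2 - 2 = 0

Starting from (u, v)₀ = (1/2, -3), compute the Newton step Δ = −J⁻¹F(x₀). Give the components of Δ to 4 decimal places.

(-0.2031, 1.0767)

At (1/2, -3): F = (-20.0000, 4.5000).
Jacobian J = [[-4·u + 3·v, 3·u - 6·v - 3], [-8·u + v, u + 2·v]].
At the point, J = [[-11.0000, 16.5000], [-7.0000, -5.5000]] (det J = 176.0000).
Solving J·Δ = −F gives Δ = (-0.2031, 1.0767).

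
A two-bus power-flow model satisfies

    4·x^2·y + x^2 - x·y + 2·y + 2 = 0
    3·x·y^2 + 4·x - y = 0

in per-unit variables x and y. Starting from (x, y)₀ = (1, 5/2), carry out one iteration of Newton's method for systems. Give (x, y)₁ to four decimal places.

(0.2732, 2.2347)

At (1, 5/2): F = (15.5000, 20.2500).
Jacobian J = [[8·x·y + 2·x - y, 4·x^2 - x + 2], [3·y^2 + 4, 6·x·y - 1]].
At the point, J = [[19.5000, 5.0000], [22.7500, 14.0000]] (det J = 159.2500).
Solving J·Δ = −F gives Δ = (-0.7268, -0.2653).
Then the next iterate is (x, y)₁ = (0.2732, 2.2347).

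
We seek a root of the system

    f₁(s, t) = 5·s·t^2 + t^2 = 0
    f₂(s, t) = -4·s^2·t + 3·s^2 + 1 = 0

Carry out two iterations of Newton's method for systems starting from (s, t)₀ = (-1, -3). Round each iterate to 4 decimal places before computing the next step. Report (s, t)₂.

At (-1, -3): F = (-36.0000, 16.0000).
Jacobian J = [[5·t^2, 10·s·t + 2·t], [-8·s·t + 6·s, -4·s^2]].
At the point, J = [[45.0000, 24.0000], [-30.0000, -4.0000]] (det J = 540.0000).
Solving J·Δ = −F gives Δ = (0.4444, 0.6667).
Then the next iterate is (s, t)₁ = (-0.5556, -2.3333).
Round to (-0.5556, -2.3333) and repeat: F = (-9.679946, 4.807152), J = [[27.221444, 8.297215], [-13.704652, -1.234765]].
Δ = (0.3487, 0.0225), so (s, t)₂ = (-0.2069, -2.3108).

(-0.2069, -2.3108)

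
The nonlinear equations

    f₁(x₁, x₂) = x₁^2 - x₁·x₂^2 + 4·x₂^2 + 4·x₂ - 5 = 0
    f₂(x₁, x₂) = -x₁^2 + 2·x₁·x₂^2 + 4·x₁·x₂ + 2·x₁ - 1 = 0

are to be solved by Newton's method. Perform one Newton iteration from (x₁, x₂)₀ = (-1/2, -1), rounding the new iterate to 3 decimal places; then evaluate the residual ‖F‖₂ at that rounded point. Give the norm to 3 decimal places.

4.274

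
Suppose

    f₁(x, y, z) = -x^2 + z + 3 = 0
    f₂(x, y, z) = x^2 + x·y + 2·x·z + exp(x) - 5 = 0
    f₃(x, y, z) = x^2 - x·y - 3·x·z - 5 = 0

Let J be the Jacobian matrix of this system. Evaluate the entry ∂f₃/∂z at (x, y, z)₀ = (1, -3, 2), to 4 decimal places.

-3.0000

∂f₃/∂z = -3·x.
At (1, -3, 2) this is -3.0000.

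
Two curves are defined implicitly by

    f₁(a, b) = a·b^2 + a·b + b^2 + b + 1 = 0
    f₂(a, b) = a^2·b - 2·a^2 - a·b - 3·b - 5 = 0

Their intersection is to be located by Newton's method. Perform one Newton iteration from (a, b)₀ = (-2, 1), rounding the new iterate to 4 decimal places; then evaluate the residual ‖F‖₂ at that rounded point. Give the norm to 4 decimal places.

At (-2, 1): F = (-1.0000, -10.0000).
Jacobian J = [[b^2 + b, 2·a·b + a + 2·b + 1], [2·a·b - 4·a - b, a^2 - a - 3]].
At the point, J = [[2.0000, -3.0000], [3.0000, 3.0000]] (det J = 15.0000).
Solving J·Δ = −F gives Δ = (2.2000, 1.1333).
Then the next iterate is (a, b)₁ = (0.2000, 2.1333).
Re-evaluating at (0.2000, 2.1333): F = (9.021123, -11.821228), so ‖F‖₂ = 14.8702.

14.8702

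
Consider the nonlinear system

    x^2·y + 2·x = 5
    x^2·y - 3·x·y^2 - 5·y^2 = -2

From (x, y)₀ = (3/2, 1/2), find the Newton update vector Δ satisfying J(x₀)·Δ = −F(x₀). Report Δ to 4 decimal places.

(0.1721, 0.1212)

At (3/2, 1/2): F = (-0.8750, 0.7500).
Jacobian J = [[2·x·y + 2, x^2], [2·x·y - 3·y^2, x^2 - 6·x·y - 10·y]].
At the point, J = [[3.5000, 2.2500], [0.7500, -7.2500]] (det J = -27.0625).
Solving J·Δ = −F gives Δ = (0.1721, 0.1212).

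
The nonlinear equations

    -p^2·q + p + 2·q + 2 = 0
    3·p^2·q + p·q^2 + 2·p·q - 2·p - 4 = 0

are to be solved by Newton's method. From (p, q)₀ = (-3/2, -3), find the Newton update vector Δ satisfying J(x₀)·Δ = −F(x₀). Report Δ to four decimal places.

(0.1000, 1.8000)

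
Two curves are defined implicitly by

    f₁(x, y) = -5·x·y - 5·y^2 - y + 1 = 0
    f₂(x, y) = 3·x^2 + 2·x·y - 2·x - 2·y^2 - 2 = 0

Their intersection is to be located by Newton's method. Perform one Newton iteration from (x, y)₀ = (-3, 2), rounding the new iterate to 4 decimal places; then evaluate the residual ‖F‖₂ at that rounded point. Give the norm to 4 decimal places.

3.2245

At (-3, 2): F = (9.0000, 11.0000).
Jacobian J = [[-5·y, -5·x - 10·y - 1], [6·x + 2·y - 2, 2·x - 4·y]].
At the point, J = [[-10.0000, -6.0000], [-16.0000, -14.0000]] (det J = 44.0000).
Solving J·Δ = −F gives Δ = (1.3636, -0.7727).
Then the next iterate is (x, y)₁ = (-1.6364, 1.2273).
Re-evaluating at (-1.6364, 1.2273): F = (2.283142, 2.276977), so ‖F‖₂ = 3.2245.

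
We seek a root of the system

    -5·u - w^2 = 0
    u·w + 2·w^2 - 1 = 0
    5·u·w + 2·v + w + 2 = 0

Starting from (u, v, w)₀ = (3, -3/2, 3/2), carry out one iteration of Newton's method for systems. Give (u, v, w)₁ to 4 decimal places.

At (3, -3/2, 3/2): F = (-17.2500, 8.0000, 23.0000).
Jacobian J = [[-5, 0, -2·w], [w, 0, u + 4·w], [5·w, 2, 5·u + 1]].
At the point, J = [[-5.0000, 0.0000, -3.0000], [1.5000, 0.0000, 9.0000], [7.5000, 2.0000, 16.0000]] (det J = 81.0000).
Solving J·Δ = −F gives Δ = (-3.2407, 3.4429, -0.3488).
Then the next iterate is (u, v, w)₁ = (-0.2407, 1.9429, 1.1512).

(-0.2407, 1.9429, 1.1512)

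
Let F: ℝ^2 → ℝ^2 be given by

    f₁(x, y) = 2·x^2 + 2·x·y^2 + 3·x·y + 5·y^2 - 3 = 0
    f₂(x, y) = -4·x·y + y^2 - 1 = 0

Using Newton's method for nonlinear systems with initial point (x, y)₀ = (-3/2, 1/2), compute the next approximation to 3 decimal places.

(-1.383, 0.212)

At (-3/2, 1/2): F = (-0.250, 2.250).
Jacobian J = [[4·x + 2·y^2 + 3·y, 4·x·y + 3·x + 10·y], [-4·y, -4·x + 2·y]].
At the point, J = [[-4.000, -2.500], [-2.000, 7.000]] (det J = -33.000).
Solving J·Δ = −F gives Δ = (0.117, -0.288).
Then the next iterate is (x, y)₁ = (-1.383, 0.212).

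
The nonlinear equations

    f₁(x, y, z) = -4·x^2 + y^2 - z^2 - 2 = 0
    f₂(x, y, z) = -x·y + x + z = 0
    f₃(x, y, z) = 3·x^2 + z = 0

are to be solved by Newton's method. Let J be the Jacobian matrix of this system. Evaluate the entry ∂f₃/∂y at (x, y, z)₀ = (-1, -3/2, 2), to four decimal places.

0.0000

∂f₃/∂y = 0.
At (-1, -3/2, 2) this is 0.0000.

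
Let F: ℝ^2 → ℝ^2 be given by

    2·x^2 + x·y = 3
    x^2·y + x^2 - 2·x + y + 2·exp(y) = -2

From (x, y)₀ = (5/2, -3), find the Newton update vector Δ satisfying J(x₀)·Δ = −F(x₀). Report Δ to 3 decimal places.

(-0.745, 1.287)

At (5/2, -3): F = (2.000, -18.40043).
Jacobian J = [[4·x + y, x], [2·x·y + 2·x - 2, x^2 + 2·exp(y) + 1]].
At the point, J = [[7.000, 2.500], [-12.000, 7.34957]] (det J = 81.44702).
Solving J·Δ = −F gives Δ = (-0.745, 1.287).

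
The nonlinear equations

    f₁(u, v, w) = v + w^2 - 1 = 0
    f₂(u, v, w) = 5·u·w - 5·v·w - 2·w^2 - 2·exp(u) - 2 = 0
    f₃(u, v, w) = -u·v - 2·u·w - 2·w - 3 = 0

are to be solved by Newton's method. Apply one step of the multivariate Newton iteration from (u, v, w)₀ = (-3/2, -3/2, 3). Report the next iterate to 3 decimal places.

At (-3/2, -3/2, 3): F = (6.500, -20.44626, -2.250).
Jacobian J = [[0, 1, 2·w], [5·w - 2·exp(u), -5·w, 5·u - 5·v - 4·w], [-v - 2·w, -u, -2·u - 2]].
At the point, J = [[0.000, 1.000, 6.000], [14.55374, -15.000, -12.000], [-4.500, 1.500, 1.000]] (det J = -234.57008).
Solving J·Δ = −F gives Δ = (-1.362, -2.098, -0.734).
Then the next iterate is (u, v, w)₁ = (-2.862, -3.598, 2.266).

(-2.862, -3.598, 2.266)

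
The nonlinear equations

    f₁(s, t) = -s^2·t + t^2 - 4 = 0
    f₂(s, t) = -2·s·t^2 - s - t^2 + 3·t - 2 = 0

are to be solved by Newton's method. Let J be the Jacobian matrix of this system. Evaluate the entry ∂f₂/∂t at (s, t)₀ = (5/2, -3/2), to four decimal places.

21.0000

∂f₂/∂t = -4·s·t - 2·t + 3.
At (5/2, -3/2) this is 21.0000.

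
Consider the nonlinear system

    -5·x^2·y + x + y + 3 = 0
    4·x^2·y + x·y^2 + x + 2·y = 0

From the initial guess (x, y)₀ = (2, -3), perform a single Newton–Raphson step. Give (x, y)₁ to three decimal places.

At (2, -3): F = (62.000, -34.000).
Jacobian J = [[-10·x·y + 1, -5·x^2 + 1], [8·x·y + y^2 + 1, 4·x^2 + 2·x·y + 2]].
At the point, J = [[61.000, -19.000], [-38.000, 6.000]] (det J = -356.000).
Solving J·Δ = −F gives Δ = (-0.770, 0.792).
Then the next iterate is (x, y)₁ = (1.230, -2.208).

(1.230, -2.208)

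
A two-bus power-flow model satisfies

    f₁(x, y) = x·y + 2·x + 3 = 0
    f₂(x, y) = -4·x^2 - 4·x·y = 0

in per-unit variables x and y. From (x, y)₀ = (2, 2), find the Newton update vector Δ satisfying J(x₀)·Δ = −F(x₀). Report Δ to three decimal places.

At (2, 2): F = (11.000, -32.000).
Jacobian J = [[y + 2, x], [-8·x - 4·y, -4·x]].
At the point, J = [[4.000, 2.000], [-24.000, -8.000]] (det J = 16.000).
Solving J·Δ = −F gives Δ = (1.500, -8.500).

(1.500, -8.500)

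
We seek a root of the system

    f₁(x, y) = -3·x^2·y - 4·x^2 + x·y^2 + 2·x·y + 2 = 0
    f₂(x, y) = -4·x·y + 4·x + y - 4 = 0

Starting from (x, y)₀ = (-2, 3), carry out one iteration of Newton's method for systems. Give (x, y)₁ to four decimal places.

(-1.2084, 2.0369)

At (-2, 3): F = (-80.0000, 15.0000).
Jacobian J = [[-6·x·y - 8·x + y^2 + 2·y, -3·x^2 + 2·x·y + 2·x], [-4·y + 4, -4·x + 1]].
At the point, J = [[67.0000, -28.0000], [-8.0000, 9.0000]] (det J = 379.0000).
Solving J·Δ = −F gives Δ = (0.7916, -0.9631).
Then the next iterate is (x, y)₁ = (-1.2084, 2.0369).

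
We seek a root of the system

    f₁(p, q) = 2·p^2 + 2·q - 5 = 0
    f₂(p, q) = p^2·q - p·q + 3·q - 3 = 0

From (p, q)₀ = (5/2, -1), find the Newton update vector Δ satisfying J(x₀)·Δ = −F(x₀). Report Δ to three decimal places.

(-0.750, 1.000)

At (5/2, -1): F = (5.500, -9.750).
Jacobian J = [[4·p, 2], [2·p·q - q, p^2 - p + 3]].
At the point, J = [[10.000, 2.000], [-4.000, 6.750]] (det J = 75.500).
Solving J·Δ = −F gives Δ = (-0.750, 1.000).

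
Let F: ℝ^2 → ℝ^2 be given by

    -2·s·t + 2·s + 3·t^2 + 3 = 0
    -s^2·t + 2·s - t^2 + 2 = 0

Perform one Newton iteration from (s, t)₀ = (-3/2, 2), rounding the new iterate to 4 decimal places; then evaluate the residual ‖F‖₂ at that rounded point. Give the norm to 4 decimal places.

At (-3/2, 2): F = (18.0000, -9.5000).
Jacobian J = [[-2·t + 2, -2·s + 6·t], [-2·s·t + 2, -s^2 - 2·t]].
At the point, J = [[-2.0000, 15.0000], [8.0000, -6.2500]] (det J = -107.5000).
Solving J·Δ = −F gives Δ = (0.2791, -1.1628).
Then the next iterate is (s, t)₁ = (-1.2209, 0.8372).
Re-evaluating at (-1.2209, 0.8372): F = (4.705186, -2.390631), so ‖F‖₂ = 5.2777.

5.2777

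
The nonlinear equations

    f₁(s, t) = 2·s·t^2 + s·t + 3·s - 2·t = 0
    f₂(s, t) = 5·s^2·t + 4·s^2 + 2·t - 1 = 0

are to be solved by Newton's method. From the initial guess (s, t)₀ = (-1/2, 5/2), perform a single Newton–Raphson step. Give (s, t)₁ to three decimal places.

(-0.263, 1.201)

At (-1/2, 5/2): F = (-14.000, 8.125).
Jacobian J = [[2·t^2 + t + 3, 4·s·t + s - 2], [10·s·t + 8·s, 5·s^2 + 2]].
At the point, J = [[18.000, -7.500], [-16.500, 3.250]] (det J = -65.250).
Solving J·Δ = −F gives Δ = (0.237, -1.299).
Then the next iterate is (s, t)₁ = (-0.263, 1.201).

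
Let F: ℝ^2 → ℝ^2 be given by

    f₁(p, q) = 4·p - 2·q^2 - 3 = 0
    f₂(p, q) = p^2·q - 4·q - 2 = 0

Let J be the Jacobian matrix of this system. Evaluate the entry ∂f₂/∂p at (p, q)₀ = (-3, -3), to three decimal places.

18.000

∂f₂/∂p = 2·p·q.
At (-3, -3) this is 18.000.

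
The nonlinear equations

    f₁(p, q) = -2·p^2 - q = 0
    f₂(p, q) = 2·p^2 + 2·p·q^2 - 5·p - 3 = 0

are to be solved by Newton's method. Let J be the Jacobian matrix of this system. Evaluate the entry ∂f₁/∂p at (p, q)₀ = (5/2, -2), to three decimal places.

-10.000

∂f₁/∂p = -4·p.
At (5/2, -2) this is -10.000.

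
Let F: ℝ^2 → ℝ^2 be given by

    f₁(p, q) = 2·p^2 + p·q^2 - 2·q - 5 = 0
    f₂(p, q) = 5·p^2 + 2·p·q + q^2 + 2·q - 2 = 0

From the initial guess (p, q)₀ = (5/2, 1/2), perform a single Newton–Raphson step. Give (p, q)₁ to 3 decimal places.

(1.913, -1.717)

At (5/2, 1/2): F = (7.125, 33.000).
Jacobian J = [[4·p + q^2, 2·p·q - 2], [10·p + 2·q, 2·p + 2·q + 2]].
At the point, J = [[10.250, 0.500], [26.000, 8.000]] (det J = 69.000).
Solving J·Δ = −F gives Δ = (-0.587, -2.217).
Then the next iterate is (p, q)₁ = (1.913, -1.717).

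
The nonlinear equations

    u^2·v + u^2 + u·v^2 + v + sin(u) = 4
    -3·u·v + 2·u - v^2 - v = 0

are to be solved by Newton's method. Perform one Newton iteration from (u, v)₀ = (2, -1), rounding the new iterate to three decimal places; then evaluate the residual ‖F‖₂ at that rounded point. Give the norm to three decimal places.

At (2, -1): F = (-2.09070, 10.000).
Jacobian J = [[2·u·v + 2·u + v^2 + cos(u), u^2 + 2·u·v + 1], [-3·v + 2, -3·u - 2·v - 1]].
At the point, J = [[0.58385, 1.000], [5.000, -5.000]] (det J = -7.91927).
Solving J·Δ = −F gives Δ = (0.057, 2.057).
Then the next iterate is (u, v)₁ = (2.057, 1.057).
Re-evaluating at (2.057, 1.057): F = (8.94297, -4.58300), so ‖F‖₂ = 10.049.

10.049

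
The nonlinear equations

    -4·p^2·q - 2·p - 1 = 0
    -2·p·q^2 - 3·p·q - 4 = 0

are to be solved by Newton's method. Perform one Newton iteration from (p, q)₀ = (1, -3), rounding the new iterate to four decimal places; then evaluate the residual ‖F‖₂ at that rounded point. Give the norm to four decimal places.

5.0924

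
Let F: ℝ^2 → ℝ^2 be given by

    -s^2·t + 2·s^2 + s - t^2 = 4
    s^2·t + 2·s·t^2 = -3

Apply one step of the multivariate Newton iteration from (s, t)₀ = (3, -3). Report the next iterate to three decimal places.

(1.978, -1.889)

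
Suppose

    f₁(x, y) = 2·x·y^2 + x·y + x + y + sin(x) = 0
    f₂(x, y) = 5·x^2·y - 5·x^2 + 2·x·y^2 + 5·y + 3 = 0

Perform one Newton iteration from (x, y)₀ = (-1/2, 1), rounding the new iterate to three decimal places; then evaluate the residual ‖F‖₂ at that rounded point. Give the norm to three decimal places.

At (-1/2, 1): F = (-1.47943, 7.000).
Jacobian J = [[2·y^2 + y + cos(x) + 1, 4·x·y + x + 1], [10·x·y - 10·x + 2·y^2, 5·x^2 + 4·x·y + 5]].
At the point, J = [[4.87758, -1.500], [2.000, 4.250]] (det J = 23.72973).
Solving J·Δ = −F gives Δ = (-0.178, -1.564).
Then the next iterate is (x, y)₁ = (-0.678, -0.564).
Re-evaluating at (-0.678, -0.564): F = (-1.91818, -3.84607), so ‖F‖₂ = 4.298.

4.298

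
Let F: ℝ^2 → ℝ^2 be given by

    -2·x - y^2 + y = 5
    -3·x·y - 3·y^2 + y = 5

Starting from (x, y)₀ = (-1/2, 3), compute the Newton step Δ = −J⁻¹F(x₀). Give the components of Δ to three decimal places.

At (-1/2, 3): F = (-10.000, -24.500).
Jacobian J = [[-2, -2·y + 1], [-3·y, -3·x - 6·y + 1]].
At the point, J = [[-2.000, -5.000], [-9.000, -15.500]] (det J = -14.000).
Solving J·Δ = −F gives Δ = (2.321, -2.929).

(2.321, -2.929)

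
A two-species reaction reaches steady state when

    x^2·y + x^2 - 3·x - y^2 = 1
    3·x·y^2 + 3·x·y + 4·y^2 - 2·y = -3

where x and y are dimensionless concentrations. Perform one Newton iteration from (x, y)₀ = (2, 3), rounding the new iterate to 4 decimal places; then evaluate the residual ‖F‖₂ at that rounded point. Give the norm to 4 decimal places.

At (2, 3): F = (0.0000, 105.0000).
Jacobian J = [[2·x·y + 2·x - 3, x^2 - 2·y], [3·y^2 + 3·y, 6·x·y + 3·x + 8·y - 2]].
At the point, J = [[13.0000, -2.0000], [36.0000, 64.0000]] (det J = 904.0000).
Solving J·Δ = −F gives Δ = (-0.2323, -1.5100).
Then the next iterate is (x, y)₁ = (1.7677, 1.4900).
Re-evaluating at (1.7677, 1.4900): F = (-0.742539, 28.575431), so ‖F‖₂ = 28.5851.

28.5851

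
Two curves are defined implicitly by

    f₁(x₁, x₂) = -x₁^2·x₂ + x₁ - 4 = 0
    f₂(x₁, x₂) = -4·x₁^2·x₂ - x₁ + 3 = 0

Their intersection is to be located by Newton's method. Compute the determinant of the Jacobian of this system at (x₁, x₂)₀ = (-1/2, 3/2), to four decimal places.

J = [[-2·x₁·x₂ + 1, -x₁^2], [-8·x₁·x₂ - 1, -4·x₁^2]].
At the point, J = [[2.5000, -0.2500], [5.0000, -1.0000]].
det J = -1.2500.

-1.2500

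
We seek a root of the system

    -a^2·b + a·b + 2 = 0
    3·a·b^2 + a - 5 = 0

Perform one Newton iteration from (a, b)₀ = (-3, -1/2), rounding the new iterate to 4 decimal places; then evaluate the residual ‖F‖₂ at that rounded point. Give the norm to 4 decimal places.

At (-3, -1/2): F = (8.0000, -10.2500).
Jacobian J = [[-2·a·b + b, -a^2 + a], [3·b^2 + 1, 6·a·b]].
At the point, J = [[-3.5000, -12.0000], [1.7500, 9.0000]] (det J = -10.5000).
Solving J·Δ = −F gives Δ = (-4.8571, 2.0833).
Then the next iterate is (a, b)₁ = (-7.8571, 1.5833).
Re-evaluating at (-7.8571, 1.5833): F = (-108.183621, -71.946552), so ‖F‖₂ = 129.9231.

129.9231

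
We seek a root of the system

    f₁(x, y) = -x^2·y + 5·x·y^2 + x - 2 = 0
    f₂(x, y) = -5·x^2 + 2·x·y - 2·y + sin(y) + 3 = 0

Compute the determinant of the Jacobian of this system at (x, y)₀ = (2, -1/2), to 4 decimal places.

-281.7703

J = [[-2·x·y + 5·y^2 + 1, -x^2 + 10·x·y], [-10·x + 2·y, 2·x + cos(y) - 2]].
At the point, J = [[4.2500, -14.0000], [-21.0000, 2.877583]].
det J = -281.7703.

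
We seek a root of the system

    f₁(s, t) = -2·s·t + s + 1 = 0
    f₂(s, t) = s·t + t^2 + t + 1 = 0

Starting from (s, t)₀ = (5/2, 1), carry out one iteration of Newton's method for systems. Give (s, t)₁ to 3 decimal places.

(41.000, -7.000)

At (5/2, 1): F = (-1.500, 5.500).
Jacobian J = [[-2·t + 1, -2·s], [t, s + 2·t + 1]].
At the point, J = [[-1.000, -5.000], [1.000, 5.500]] (det J = -0.500).
Solving J·Δ = −F gives Δ = (38.500, -8.000).
Then the next iterate is (s, t)₁ = (41.000, -7.000).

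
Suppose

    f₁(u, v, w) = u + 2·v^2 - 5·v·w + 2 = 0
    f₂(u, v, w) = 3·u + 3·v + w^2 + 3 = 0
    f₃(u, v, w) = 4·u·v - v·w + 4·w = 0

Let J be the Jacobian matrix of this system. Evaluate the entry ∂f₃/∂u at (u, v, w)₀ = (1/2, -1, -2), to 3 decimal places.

-4.000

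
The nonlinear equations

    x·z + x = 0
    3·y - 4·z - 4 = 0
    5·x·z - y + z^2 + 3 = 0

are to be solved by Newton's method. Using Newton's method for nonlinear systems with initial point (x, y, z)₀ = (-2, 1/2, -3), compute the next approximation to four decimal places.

(-6.2857, 5.7143, 3.2857)

At (-2, 1/2, -3): F = (4.0000, 9.5000, 41.5000).
Jacobian J = [[z + 1, 0, x], [0, 3, -4], [5·z, -1, 5·x + 2·z]].
At the point, J = [[-2.0000, 0.0000, -2.0000], [0.0000, 3.0000, -4.0000], [-15.0000, -1.0000, -16.0000]] (det J = 14.0000).
Solving J·Δ = −F gives Δ = (-4.2857, 5.2143, 6.2857).
Then the next iterate is (x, y, z)₁ = (-6.2857, 5.7143, 3.2857).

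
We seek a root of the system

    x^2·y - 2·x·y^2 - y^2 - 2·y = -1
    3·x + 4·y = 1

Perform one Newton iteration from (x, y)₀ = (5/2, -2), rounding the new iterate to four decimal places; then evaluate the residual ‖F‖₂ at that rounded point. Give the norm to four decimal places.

8.6884

At (5/2, -2): F = (-31.5000, -1.5000).
Jacobian J = [[2·x·y - 2·y^2, x^2 - 4·x·y - 2·y - 2], [3, 4]].
At the point, J = [[-18.0000, 28.2500], [3.0000, 4.0000]] (det J = -156.7500).
Solving J·Δ = −F gives Δ = (-0.5335, 0.7751).
Then the next iterate is (x, y)₁ = (1.9665, -1.2249).
Re-evaluating at (1.9665, -1.2249): F = (-8.688413, -0.0001), so ‖F‖₂ = 8.6884.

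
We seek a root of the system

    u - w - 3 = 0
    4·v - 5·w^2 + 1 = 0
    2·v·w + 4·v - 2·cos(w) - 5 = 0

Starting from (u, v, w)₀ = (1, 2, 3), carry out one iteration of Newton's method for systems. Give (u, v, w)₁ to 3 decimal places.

(4.651, 0.880, 1.651)

At (1, 2, 3): F = (-5.000, -36.000, 16.97998).
Jacobian J = [[1, 0, -1], [0, 4, -10·w], [0, 2·w + 4, 2·v + 2·sin(w)]].
At the point, J = [[1.000, 0.000, -1.000], [0.000, 4.000, -30.000], [0.000, 10.000, 4.28224]] (det J = 317.12896).
Solving J·Δ = −F gives Δ = (3.651, -1.120, -1.349).
Then the next iterate is (u, v, w)₁ = (4.651, 0.880, 1.651).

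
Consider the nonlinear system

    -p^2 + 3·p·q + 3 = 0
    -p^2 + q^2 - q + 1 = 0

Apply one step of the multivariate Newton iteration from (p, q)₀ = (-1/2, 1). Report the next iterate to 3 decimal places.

(-0.932, 0.682)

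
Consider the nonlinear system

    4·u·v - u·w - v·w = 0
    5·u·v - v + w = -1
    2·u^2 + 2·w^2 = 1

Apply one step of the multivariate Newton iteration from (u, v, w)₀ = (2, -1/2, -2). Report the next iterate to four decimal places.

At (2, -1/2, -2): F = (-1.0000, -5.5000, 15.0000).
Jacobian J = [[4·v - w, 4·u - w, -u - v], [5·v, 5·u - 1, 1], [4·u, 0, 4·w]].
At the point, J = [[0.0000, 10.0000, -1.5000], [-2.5000, 9.0000, 1.0000], [8.0000, 0.0000, -8.0000]] (det J = -12.0000).
Solving J·Δ = −F gives Δ = (-1.2917, 0.1875, 0.5833).
Then the next iterate is (u, v, w)₁ = (0.7083, -0.3125, -1.4167).

(0.7083, -0.3125, -1.4167)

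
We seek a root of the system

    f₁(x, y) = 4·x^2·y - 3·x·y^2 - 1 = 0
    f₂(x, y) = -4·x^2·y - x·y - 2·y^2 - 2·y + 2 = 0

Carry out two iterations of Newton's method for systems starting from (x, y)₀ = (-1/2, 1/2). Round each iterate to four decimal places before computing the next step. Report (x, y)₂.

(-0.4932, 0.5566)

At (-1/2, 1/2): F = (-0.1250, 0.2500).
Jacobian J = [[8·x·y - 3·y^2, 4·x^2 - 6·x·y], [-8·x·y - y, -4·x^2 - x - 4·y - 2]].
At the point, J = [[-2.7500, 2.5000], [1.5000, -4.5000]] (det J = 8.6250).
Solving J·Δ = −F gives Δ = (0.0072, 0.0580).
Then the next iterate is (x, y)₁ = (-0.4928, 0.5580).
Round to (-0.4928, 0.5580) and repeat: F = (0.002366, -0.005791), J = [[-3.133951, 2.621302], [1.641859, -4.710607]].
Δ = (-0.0004, -0.0014), so (x, y)₂ = (-0.4932, 0.5566).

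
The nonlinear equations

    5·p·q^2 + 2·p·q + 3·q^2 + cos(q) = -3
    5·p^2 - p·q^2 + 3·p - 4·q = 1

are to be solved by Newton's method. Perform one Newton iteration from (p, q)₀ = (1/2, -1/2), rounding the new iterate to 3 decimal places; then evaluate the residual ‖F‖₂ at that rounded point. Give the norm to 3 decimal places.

7.334

At (1/2, -1/2): F = (4.75258, 3.625).
Jacobian J = [[5·q^2 + 2·q, 10·p·q + 2·p + 6·q - sin(q)], [10·p - q^2 + 3, -2·p·q - 4]].
At the point, J = [[0.250, -4.02057], [7.750, -3.500]] (det J = 30.28445).
Solving J·Δ = −F gives Δ = (0.068, 1.186).
Then the next iterate is (p, q)₁ = (0.568, 0.686).
Re-evaluating at (0.568, 0.686): F = (7.30136, -0.69418), so ‖F‖₂ = 7.334.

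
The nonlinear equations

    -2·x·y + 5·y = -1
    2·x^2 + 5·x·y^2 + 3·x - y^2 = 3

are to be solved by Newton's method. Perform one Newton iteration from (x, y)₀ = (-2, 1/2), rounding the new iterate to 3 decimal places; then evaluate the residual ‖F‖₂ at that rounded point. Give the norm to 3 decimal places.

3.354

At (-2, 1/2): F = (5.500, -3.750).
Jacobian J = [[-2·y, -2·x + 5], [4·x + 5·y^2 + 3, 10·x·y - 2·y]].
At the point, J = [[-1.000, 9.000], [-3.750, -11.000]] (det J = 44.750).
Solving J·Δ = −F gives Δ = (0.598, -0.545).
Then the next iterate is (x, y)₁ = (-1.402, -0.045).
Re-evaluating at (-1.402, -0.045): F = (0.64882, -3.29101), so ‖F‖₂ = 3.354.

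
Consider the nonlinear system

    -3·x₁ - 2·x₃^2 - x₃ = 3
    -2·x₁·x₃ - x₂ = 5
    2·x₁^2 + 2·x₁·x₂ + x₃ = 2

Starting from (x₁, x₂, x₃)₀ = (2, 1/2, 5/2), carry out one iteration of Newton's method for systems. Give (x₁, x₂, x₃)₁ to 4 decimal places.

At (2, 1/2, 5/2): F = (-24.0000, -15.5000, 10.5000).
Jacobian J = [[-3, 0, -4·x₃ - 1], [-2·x₃, -1, -2·x₁], [4·x₁ + 2·x₂, 2·x₁, 1]].
At the point, J = [[-3.0000, 0.0000, -11.0000], [-5.0000, -1.0000, -4.0000], [9.0000, 4.0000, 1.0000]] (det J = 76.0000).
Solving J·Δ = −F gives Δ = (-2.7171, 3.8487, -1.4408).
Then the next iterate is (x₁, x₂, x₃)₁ = (-0.7171, 4.3487, 1.0592).

(-0.7171, 4.3487, 1.0592)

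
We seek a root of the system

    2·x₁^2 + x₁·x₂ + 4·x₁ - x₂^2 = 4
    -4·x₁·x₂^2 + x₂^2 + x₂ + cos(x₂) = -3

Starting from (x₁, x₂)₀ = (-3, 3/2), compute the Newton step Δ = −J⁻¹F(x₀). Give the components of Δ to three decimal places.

(0.057, -0.854)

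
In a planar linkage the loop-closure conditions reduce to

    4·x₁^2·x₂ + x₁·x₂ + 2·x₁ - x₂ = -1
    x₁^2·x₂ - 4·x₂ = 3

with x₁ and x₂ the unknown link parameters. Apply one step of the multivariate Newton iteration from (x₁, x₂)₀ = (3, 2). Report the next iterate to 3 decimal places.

(3.760, -1.224)

At (3, 2): F = (83.000, 7.000).
Jacobian J = [[8·x₁·x₂ + x₂ + 2, 4·x₁^2 + x₁ - 1], [2·x₁·x₂, x₁^2 - 4]].
At the point, J = [[52.000, 38.000], [12.000, 5.000]] (det J = -196.000).
Solving J·Δ = −F gives Δ = (0.760, -3.224).
Then the next iterate is (x₁, x₂)₁ = (3.760, -1.224).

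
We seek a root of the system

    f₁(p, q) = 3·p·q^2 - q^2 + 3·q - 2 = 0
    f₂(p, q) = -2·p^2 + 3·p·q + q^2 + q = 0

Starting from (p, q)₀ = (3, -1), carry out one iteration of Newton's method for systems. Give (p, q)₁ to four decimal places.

(1.0877, -1.2105)

At (3, -1): F = (3.0000, -27.0000).
Jacobian J = [[3·q^2, 6·p·q - 2·q + 3], [-4·p + 3·q, 3·p + 2·q + 1]].
At the point, J = [[3.0000, -13.0000], [-15.0000, 8.0000]] (det J = -171.0000).
Solving J·Δ = −F gives Δ = (-1.9123, -0.2105).
Then the next iterate is (p, q)₁ = (1.0877, -1.2105).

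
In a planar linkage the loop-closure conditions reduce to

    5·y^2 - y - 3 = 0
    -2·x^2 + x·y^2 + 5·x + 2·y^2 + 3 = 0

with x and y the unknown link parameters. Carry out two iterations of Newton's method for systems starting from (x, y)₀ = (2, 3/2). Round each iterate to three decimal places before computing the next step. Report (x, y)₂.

(7.357, 0.891)

At (2, 3/2): F = (6.750, 14.000).
Jacobian J = [[0, 10·y - 1], [-4·x + y^2 + 5, 2·x·y + 4·y]].
At the point, J = [[0.000, 14.000], [-0.750, 12.000]] (det J = 10.500).
Solving J·Δ = −F gives Δ = (10.952, -0.482).
Then the next iterate is (x, y)₁ = (12.952, 1.018).
Round to (12.952, 1.018) and repeat: F = (1.16362, -252.25349), J = [[0.000, 9.180], [-45.77168, 30.44227]].
Δ = (-5.595, -0.127), so (x, y)₂ = (7.357, 0.891).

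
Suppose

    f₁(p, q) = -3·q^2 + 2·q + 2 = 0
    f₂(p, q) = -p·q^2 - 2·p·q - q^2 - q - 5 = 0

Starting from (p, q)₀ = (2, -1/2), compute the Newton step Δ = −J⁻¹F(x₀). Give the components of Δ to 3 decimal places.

(4.200, -0.050)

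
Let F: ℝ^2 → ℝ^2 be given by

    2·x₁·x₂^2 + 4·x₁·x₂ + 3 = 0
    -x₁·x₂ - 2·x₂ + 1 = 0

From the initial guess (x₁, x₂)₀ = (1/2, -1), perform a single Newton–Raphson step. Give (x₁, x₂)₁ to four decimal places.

(1.5000, 0.8000)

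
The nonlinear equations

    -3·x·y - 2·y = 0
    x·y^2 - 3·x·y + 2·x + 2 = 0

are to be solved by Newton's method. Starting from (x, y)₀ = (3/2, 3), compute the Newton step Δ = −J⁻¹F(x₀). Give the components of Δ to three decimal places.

(-2.009, -0.218)

At (3/2, 3): F = (-19.500, 5.000).
Jacobian J = [[-3·y, -3·x - 2], [y^2 - 3·y + 2, 2·x·y - 3·x]].
At the point, J = [[-9.000, -6.500], [2.000, 4.500]] (det J = -27.500).
Solving J·Δ = −F gives Δ = (-2.009, -0.218).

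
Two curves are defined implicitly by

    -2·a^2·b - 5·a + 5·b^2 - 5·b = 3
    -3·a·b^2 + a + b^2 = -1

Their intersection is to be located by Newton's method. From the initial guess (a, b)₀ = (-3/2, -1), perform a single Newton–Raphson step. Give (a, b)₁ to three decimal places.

(-0.140, -0.793)

At (-3/2, -1): F = (19.000, 5.000).
Jacobian J = [[-4·a·b - 5, -2·a^2 + 10·b - 5], [-3·b^2 + 1, -6·a·b + 2·b]].
At the point, J = [[-11.000, -19.500], [-2.000, -11.000]] (det J = 82.000).
Solving J·Δ = −F gives Δ = (1.360, 0.207).
Then the next iterate is (a, b)₁ = (-0.140, -0.793).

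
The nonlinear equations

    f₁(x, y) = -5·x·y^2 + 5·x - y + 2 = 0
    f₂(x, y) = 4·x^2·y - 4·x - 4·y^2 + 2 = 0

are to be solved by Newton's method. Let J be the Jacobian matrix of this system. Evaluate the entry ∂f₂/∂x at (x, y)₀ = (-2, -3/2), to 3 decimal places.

20.000

∂f₂/∂x = 8·x·y - 4.
At (-2, -3/2) this is 20.000.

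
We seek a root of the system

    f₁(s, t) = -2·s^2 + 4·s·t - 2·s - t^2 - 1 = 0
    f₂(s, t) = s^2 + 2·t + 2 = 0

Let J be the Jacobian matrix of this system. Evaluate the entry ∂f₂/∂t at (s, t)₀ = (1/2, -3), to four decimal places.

2.0000

∂f₂/∂t = 2.
At (1/2, -3) this is 2.0000.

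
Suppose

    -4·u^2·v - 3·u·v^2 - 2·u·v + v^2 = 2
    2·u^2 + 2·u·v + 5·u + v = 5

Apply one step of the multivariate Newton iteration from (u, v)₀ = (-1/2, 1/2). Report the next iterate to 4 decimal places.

(1.2500, 0.8750)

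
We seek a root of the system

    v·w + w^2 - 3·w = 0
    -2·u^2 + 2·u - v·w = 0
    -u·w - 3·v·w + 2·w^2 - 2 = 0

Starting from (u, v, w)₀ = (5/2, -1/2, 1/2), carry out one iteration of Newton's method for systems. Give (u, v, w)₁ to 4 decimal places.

At (5/2, -1/2, 1/2): F = (-1.5000, -7.2500, -2.0000).
Jacobian J = [[0, w, v + 2·w - 3], [-4·u + 2, -w, -v], [-w, -3·w, -u - 3·v + 4·w]].
At the point, J = [[0.0000, 0.5000, -2.5000], [-8.0000, -0.5000, 0.5000], [-0.5000, -1.5000, 1.0000]] (det J = -25.5000).
Solving J·Δ = −F gives Δ = (-0.8603, -1.6691, -0.9338).
Then the next iterate is (u, v, w)₁ = (1.6397, -2.1691, -0.4338).

(1.6397, -2.1691, -0.4338)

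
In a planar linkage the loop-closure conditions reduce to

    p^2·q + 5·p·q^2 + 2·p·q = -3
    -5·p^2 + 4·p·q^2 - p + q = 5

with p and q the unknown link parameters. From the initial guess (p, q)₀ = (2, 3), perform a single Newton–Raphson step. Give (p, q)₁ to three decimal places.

(0.806, 2.386)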